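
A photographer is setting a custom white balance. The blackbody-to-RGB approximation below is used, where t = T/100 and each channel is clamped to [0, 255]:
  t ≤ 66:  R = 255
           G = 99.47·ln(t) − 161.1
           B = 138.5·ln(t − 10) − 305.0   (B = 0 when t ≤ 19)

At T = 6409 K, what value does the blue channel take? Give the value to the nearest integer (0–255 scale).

248

t = 6409/100 = 64.09; the t ≤ 66 branch applies.
B = 138.5·ln(64.09 − 10) − 305.0 = 138.5·ln 54.09 − 305.0 = 138.5·3.9906 − 305.0 = 247.705.
Rounded: 248.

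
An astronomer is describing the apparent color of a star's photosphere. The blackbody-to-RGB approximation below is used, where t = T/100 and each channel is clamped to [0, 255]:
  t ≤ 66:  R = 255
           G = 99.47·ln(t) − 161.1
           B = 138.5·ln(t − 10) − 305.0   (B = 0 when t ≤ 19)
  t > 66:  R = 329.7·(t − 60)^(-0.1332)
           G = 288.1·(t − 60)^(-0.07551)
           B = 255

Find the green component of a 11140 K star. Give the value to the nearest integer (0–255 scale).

214

t = 11140/100 = 111.4; the t > 66 branch applies.
G = 288.1·(111.4 − 60)^(-0.07551) = 288.1·51.4^(-0.07551) = 288.1·0.74269 = 213.968.
Rounded: 214.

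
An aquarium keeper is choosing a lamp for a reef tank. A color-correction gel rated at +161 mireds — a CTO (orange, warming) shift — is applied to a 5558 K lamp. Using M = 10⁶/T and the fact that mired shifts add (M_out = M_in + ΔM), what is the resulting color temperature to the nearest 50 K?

2950 K

M_in = 10⁶/5558 = 179.92 mireds.
M_out = 179.92 + (+161) = 340.92 mireds.
T_out = 10⁶/340.92 = 2933.2 K → 2950 K.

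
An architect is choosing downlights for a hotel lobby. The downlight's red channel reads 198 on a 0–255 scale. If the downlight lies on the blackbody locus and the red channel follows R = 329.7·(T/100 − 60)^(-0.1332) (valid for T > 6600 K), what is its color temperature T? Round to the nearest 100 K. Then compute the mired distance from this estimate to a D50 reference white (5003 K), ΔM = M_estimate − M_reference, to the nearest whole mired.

-106 mireds

(t − 60)^(-0.1332) = 198/329.7 = 0.60055.
t − 60 = 0.60055^(1/-0.1332) = 0.60055^(-7.508) = 45.980, so t = 105.980.
T = 100·t = 10598 K → 10600 K to the nearest 100 K.
M_estimate = 10⁶/10600 = 94.34; M_reference = 10⁶/5003 = 199.88.
ΔM = 94.34 − 199.88 = -105.54 → -106 mireds.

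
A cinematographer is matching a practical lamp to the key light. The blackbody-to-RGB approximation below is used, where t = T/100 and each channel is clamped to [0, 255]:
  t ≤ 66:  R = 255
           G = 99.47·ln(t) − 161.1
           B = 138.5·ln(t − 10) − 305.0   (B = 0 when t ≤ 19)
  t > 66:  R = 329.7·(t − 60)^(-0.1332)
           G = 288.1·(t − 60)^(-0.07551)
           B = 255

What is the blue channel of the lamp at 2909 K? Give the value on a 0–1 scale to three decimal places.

0.406

t = 2909/100 = 29.09; the t ≤ 66 branch applies.
B = 138.5·ln(29.09 − 10) − 305.0 = 138.5·ln 19.09 − 305.0 = 138.5·2.9492 − 305.0 = 103.459.
On a 0–1 scale: 103.459/255 = 0.4057 → 0.406.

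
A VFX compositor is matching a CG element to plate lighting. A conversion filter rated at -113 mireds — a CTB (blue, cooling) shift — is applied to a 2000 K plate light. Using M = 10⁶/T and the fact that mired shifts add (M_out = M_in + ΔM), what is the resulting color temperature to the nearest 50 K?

M_in = 10⁶/2000 = 500.00 mireds.
M_out = 500.00 + (-113) = 387.00 mireds.
T_out = 10⁶/387.00 = 2584.0 K → 2600 K.

2600 K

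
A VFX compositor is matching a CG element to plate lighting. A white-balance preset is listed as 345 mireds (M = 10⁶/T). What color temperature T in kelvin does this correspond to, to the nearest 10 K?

T = 10⁶ / 345 = 2898.55 K → 2900 K.

2900 K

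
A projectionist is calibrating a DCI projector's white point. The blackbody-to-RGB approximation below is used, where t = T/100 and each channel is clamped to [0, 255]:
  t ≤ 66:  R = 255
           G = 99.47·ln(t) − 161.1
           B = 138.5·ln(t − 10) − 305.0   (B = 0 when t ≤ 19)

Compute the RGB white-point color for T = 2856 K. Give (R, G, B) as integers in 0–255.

(255, 172, 100)

t = 2856/100 = 28.56; the t ≤ 66 branch applies.
R = 255 by definition for t ≤ 66.
G = 99.47·ln 28.56 − 161.1 = 99.47·3.3520 − 161.1 = 172.324.
B = 138.5·ln(28.56 − 10) − 305.0 = 138.5·ln 18.56 − 305.0 = 138.5·2.9210 − 305.0 = 99.560.
Rounded: (255, 172, 100).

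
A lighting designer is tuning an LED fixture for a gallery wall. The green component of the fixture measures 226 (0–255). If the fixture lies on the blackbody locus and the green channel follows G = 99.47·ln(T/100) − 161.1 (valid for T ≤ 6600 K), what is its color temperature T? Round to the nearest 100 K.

4900 K

ln t = (226 + 161.1) / 99.47 = 3.8916.
t = e^3.8916 = 48.990.
T = 100·t = 4899 K → 4900 K to the nearest 100 K.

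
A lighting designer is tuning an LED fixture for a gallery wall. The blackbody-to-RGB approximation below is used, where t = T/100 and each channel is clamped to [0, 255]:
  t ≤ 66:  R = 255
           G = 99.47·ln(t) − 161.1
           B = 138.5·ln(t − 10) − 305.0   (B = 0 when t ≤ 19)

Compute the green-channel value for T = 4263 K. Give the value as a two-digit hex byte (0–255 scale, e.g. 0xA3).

t = 4263/100 = 42.63; the t ≤ 66 branch applies.
G = 99.47·ln 42.63 − 161.1 = 99.47·3.7526 − 161.1 = 212.167.
Rounded: 212; in hex, 0xD4.

0xD4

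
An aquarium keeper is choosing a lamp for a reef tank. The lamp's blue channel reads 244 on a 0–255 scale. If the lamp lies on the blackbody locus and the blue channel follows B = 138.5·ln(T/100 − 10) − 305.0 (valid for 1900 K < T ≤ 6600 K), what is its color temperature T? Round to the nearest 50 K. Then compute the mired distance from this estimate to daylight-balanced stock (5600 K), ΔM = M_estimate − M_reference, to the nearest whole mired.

-19 mireds

ln(t − 10) = (244 + 305.0) / 138.5 = 3.9639.
t − 10 = e^3.9639 = 52.662, so t = 62.662.
T = 100·t = 6266 K → 6250 K to the nearest 50 K.
M_estimate = 10⁶/6250 = 160.00; M_reference = 10⁶/5600 = 178.57.
ΔM = 160.00 − 178.57 = -18.57 → -19 mireds.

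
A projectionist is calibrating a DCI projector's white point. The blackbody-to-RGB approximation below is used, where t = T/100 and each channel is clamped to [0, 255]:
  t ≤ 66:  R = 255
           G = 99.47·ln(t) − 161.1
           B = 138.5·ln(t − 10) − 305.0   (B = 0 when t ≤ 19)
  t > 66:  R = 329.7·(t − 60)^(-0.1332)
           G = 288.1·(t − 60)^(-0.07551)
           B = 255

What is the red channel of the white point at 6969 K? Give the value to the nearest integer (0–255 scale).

t = 6969/100 = 69.69; the t > 66 branch applies.
R = 329.7·(69.69 − 60)^(-0.1332) = 329.7·9.69^(-0.1332) = 329.7·0.73896 = 243.636.
Rounded: 244.

244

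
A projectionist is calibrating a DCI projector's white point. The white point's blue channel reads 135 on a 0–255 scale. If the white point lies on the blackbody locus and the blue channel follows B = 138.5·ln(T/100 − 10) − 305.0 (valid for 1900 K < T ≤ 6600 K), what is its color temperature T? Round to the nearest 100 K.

3400 K

ln(t − 10) = (135 + 305.0) / 138.5 = 3.1769.
t − 10 = e^3.1769 = 23.972, so t = 33.972.
T = 100·t = 3397 K → 3400 K to the nearest 100 K.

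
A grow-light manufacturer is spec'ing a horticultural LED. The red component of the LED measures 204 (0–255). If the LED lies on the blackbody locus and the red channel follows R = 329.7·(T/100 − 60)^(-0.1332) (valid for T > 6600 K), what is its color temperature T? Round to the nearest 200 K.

(t − 60)^(-0.1332) = 204/329.7 = 0.61874.
t − 60 = 0.61874^(1/-0.1332) = 0.61874^(-7.508) = 36.748, so t = 96.748.
T = 100·t = 9675 K → 9600 K to the nearest 200 K.

9600 K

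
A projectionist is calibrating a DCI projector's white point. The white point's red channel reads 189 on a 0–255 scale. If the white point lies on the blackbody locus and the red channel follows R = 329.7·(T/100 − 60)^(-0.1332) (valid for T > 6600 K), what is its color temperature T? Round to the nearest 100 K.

(t − 60)^(-0.1332) = 189/329.7 = 0.57325.
t − 60 = 0.57325^(1/-0.1332) = 0.57325^(-7.508) = 65.199, so t = 125.199.
T = 100·t = 12520 K → 12500 K to the nearest 100 K.

12500 K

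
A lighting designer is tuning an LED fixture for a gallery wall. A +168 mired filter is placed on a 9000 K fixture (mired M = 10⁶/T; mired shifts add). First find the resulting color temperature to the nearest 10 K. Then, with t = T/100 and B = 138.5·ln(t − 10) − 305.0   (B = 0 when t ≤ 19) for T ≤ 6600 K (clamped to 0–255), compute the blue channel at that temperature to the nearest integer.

145

M_in = 10⁶/9000 = 111.11; M_out = 111.11 + (+168) = 279.11.
T_out = 10⁶/279.11 = 3582.8 K → 3580 K; t = 35.8.
B = 138.5·ln(35.8 − 10) − 305.0 = 138.5·ln 25.8 − 305.0 = 138.5·3.2504 − 305.0 = 145.177.
Rounded: 145.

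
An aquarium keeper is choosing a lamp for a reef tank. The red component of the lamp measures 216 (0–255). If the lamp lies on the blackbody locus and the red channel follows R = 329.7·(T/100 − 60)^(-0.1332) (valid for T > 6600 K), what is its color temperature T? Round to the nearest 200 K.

8400 K

(t − 60)^(-0.1332) = 216/329.7 = 0.65514.
t − 60 = 0.65514^(1/-0.1332) = 0.65514^(-7.508) = 23.926, so t = 83.926.
T = 100·t = 8393 K → 8400 K to the nearest 200 K.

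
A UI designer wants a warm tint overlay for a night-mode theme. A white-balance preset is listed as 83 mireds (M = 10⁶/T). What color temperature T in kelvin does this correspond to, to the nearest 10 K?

12050 K

T = 10⁶ / 83 = 12048.19 K → 12050 K.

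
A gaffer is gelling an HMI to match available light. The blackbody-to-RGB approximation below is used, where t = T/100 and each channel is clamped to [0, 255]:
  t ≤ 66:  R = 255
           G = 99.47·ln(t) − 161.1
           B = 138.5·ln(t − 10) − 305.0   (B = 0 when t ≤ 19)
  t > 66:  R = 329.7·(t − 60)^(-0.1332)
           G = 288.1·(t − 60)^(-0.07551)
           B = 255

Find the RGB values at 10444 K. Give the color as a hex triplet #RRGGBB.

#C7D8FF

t = 10444/100 = 104.44; the t > 66 branch applies.
R = 329.7·(104.44 − 60)^(-0.1332) = 329.7·44.44^(-0.1332) = 329.7·0.60328 = 198.900.
G = 288.1·(104.44 − 60)^(-0.07551) = 288.1·44.44^(-0.07551) = 288.1·0.75089 = 216.332.
B = 255 by definition for t > 66.
Rounded: (199, 216, 255).
In hex: #C7D8FF.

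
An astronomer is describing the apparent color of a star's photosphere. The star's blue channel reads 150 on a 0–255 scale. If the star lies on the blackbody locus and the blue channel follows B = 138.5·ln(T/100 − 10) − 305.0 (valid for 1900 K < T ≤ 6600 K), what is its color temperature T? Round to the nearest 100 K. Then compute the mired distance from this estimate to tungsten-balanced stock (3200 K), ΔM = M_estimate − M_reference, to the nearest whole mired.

-42 mireds

ln(t − 10) = (150 + 305.0) / 138.5 = 3.2852.
t − 10 = e^3.2852 = 26.714, so t = 36.714.
T = 100·t = 3671 K → 3700 K to the nearest 100 K.
M_estimate = 10⁶/3700 = 270.27; M_reference = 10⁶/3200 = 312.50.
ΔM = 270.27 − 312.50 = -42.23 → -42 mireds.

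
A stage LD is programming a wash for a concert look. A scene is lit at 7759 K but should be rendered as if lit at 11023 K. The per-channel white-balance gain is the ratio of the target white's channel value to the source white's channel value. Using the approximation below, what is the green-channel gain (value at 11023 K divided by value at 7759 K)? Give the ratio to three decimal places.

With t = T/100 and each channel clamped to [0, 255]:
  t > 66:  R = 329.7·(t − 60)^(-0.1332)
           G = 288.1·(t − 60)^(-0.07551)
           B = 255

At 7759 K (t = 77.59):
  G = 288.1·(77.59 − 60)^(-0.07551) = 288.1·17.59^(-0.07551) = 288.1·0.80532 = 232.013.
At 11023 K (t = 110.23):
  G = 288.1·(110.23 − 60)^(-0.07551) = 288.1·50.23^(-0.07551) = 288.1·0.74398 = 214.340.
Gain = 214.340 / 232.013 = 0.9238 → 0.924.

0.924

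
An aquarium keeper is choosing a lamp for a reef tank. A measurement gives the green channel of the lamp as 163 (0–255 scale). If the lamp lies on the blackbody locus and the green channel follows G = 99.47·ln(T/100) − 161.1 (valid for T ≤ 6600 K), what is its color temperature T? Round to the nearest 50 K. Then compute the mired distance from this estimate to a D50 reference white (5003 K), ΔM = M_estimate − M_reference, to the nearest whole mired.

+185 mireds

ln t = (163 + 161.1) / 99.47 = 3.2583.
t = e^3.2583 = 26.004.
T = 100·t = 2600 K → 2600 K to the nearest 50 K.
M_estimate = 10⁶/2600 = 384.62; M_reference = 10⁶/5003 = 199.88.
ΔM = 384.62 − 199.88 = 184.74 → +185 mireds.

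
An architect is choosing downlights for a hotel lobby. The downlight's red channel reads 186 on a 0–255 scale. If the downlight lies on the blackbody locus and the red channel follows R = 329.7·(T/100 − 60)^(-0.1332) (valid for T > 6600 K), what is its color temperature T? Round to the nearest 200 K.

(t − 60)^(-0.1332) = 186/329.7 = 0.56415.
t − 60 = 0.56415^(1/-0.1332) = 0.56415^(-7.508) = 73.521, so t = 133.521.
T = 100·t = 13352 K → 13400 K to the nearest 200 K.

13400 K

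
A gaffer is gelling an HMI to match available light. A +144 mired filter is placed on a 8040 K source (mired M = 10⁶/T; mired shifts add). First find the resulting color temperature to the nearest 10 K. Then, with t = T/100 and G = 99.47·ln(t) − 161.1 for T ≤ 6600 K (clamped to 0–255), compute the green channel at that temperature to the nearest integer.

M_in = 10⁶/8040 = 124.38; M_out = 124.38 + (+144) = 268.38.
T_out = 10⁶/268.38 = 3726.1 K → 3730 K; t = 37.3.
G = 99.47·ln 37.3 − 161.1 = 99.47·3.6190 − 161.1 = 198.881.
Rounded: 199.

199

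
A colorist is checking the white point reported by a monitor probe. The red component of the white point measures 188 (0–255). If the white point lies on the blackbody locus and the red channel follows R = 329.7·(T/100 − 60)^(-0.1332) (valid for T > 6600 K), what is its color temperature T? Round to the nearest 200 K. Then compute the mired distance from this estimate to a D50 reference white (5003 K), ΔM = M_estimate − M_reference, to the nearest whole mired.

-122 mireds

(t − 60)^(-0.1332) = 188/329.7 = 0.57022.
t − 60 = 0.57022^(1/-0.1332) = 0.57022^(-7.508) = 67.848, so t = 127.848.
T = 100·t = 12785 K → 12800 K to the nearest 200 K.
M_estimate = 10⁶/12800 = 78.12; M_reference = 10⁶/5003 = 199.88.
ΔM = 78.12 − 199.88 = -121.76 → -122 mireds.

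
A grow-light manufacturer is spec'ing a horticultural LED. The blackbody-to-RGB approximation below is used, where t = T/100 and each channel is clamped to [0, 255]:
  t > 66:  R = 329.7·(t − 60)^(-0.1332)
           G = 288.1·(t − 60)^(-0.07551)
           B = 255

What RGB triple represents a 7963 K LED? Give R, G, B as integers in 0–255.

t = 7963/100 = 79.63; the t > 66 branch applies.
R = 329.7·(79.63 − 60)^(-0.1332) = 329.7·19.63^(-0.1332) = 329.7·0.67264 = 221.770.
G = 288.1·(79.63 − 60)^(-0.07551) = 288.1·19.63^(-0.07551) = 288.1·0.79868 = 230.099.
B = 255 by definition for t > 66.
Rounded: (222, 230, 255).

R=222, G=230, B=255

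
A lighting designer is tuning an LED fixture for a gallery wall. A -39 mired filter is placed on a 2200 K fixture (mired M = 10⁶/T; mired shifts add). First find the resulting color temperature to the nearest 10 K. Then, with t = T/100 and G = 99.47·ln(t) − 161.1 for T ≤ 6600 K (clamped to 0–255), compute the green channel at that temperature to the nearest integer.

155

M_in = 10⁶/2200 = 454.55; M_out = 454.55 + (-39) = 415.55.
T_out = 10⁶/415.55 = 2406.5 K → 2410 K; t = 24.1.
G = 99.47·ln 24.1 − 161.1 = 99.47·3.1822 − 161.1 = 155.435.
Rounded: 155.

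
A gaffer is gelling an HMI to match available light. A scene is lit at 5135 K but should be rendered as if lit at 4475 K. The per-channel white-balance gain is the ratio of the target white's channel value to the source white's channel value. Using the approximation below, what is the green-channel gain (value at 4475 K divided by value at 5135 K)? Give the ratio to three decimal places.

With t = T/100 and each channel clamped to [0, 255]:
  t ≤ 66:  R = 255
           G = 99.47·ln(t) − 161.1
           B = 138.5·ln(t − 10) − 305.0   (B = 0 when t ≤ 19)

0.941

At 5135 K (t = 51.35):
  G = 99.47·ln 51.35 − 161.1 = 99.47·3.9387 − 161.1 = 230.679.
At 4475 K (t = 44.75):
  G = 99.47·ln 44.75 − 161.1 = 99.47·3.8011 − 161.1 = 216.995.
Gain = 216.995 / 230.679 = 0.9407 → 0.941.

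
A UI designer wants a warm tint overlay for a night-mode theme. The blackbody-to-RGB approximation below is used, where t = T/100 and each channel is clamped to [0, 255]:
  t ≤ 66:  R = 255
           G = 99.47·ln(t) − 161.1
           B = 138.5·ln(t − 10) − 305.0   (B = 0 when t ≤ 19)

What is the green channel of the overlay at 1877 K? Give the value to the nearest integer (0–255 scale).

t = 1877/100 = 18.77; the t ≤ 66 branch applies.
G = 99.47·ln 18.77 − 161.1 = 99.47·2.9323 − 161.1 = 130.572.
Rounded: 131.

131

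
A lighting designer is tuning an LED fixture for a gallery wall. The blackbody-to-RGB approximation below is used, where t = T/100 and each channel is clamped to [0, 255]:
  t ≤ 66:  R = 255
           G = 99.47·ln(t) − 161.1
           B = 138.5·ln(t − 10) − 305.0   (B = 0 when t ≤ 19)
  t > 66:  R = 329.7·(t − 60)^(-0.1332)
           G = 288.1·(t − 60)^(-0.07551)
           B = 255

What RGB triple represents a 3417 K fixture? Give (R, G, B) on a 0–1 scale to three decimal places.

t = 3417/100 = 34.17; the t ≤ 66 branch applies.
R = 255 by definition for t ≤ 66.
G = 99.47·ln 34.17 − 161.1 = 99.47·3.5313 − 161.1 = 190.163.
B = 138.5·ln(34.17 − 10) − 305.0 = 138.5·ln 24.17 − 305.0 = 138.5·3.1851 − 305.0 = 136.138.
Dividing each by 255: (1.0000, 0.7457, 0.5339) → (1.000, 0.746, 0.534).

(1.000, 0.746, 0.534)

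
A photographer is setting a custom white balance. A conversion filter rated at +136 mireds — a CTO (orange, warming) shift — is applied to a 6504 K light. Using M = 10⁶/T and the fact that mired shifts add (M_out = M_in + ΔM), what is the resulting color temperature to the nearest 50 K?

3450 K

M_in = 10⁶/6504 = 153.75 mireds.
M_out = 153.75 + (+136) = 289.75 mireds.
T_out = 10⁶/289.75 = 3451.2 K → 3450 K.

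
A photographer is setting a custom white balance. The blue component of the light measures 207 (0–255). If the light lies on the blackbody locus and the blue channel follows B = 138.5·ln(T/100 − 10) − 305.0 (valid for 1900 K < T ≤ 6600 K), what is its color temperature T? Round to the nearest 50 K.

5050 K

ln(t − 10) = (207 + 305.0) / 138.5 = 3.6968.
t − 10 = e^3.6968 = 40.316, so t = 50.316.
T = 100·t = 5032 K → 5050 K to the nearest 50 K.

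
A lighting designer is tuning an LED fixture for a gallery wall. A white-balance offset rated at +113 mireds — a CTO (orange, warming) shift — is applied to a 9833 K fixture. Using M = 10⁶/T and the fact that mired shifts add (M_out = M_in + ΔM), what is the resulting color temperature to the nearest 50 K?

4650 K

M_in = 10⁶/9833 = 101.70 mireds.
M_out = 101.70 + (+113) = 214.70 mireds.
T_out = 10⁶/214.70 = 4657.7 K → 4650 K.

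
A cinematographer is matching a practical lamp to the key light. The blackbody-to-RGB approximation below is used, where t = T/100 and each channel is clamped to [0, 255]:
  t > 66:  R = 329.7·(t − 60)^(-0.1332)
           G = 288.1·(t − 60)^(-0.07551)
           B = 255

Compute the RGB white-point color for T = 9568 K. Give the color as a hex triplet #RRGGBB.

#CDDCFF

t = 9568/100 = 95.68; the t > 66 branch applies.
R = 329.7·(95.68 − 60)^(-0.1332) = 329.7·35.68^(-0.1332) = 329.7·0.62118 = 204.803.
G = 288.1·(95.68 − 60)^(-0.07551) = 288.1·35.68^(-0.07551) = 288.1·0.76344 = 219.948.
B = 255 by definition for t > 66.
Rounded: (205, 220, 255).
In hex: #CDDCFF.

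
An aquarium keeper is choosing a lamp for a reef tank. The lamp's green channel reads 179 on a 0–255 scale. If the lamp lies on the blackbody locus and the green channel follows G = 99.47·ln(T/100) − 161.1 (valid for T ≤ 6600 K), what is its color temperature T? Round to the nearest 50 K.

3050 K

ln t = (179 + 161.1) / 99.47 = 3.4191.
t = e^3.4191 = 30.543.
T = 100·t = 3054 K → 3050 K to the nearest 50 K.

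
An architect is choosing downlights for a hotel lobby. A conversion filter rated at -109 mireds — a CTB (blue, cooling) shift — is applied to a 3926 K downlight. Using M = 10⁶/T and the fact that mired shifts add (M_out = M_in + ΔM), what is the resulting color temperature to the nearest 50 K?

6850 K

M_in = 10⁶/3926 = 254.71 mireds.
M_out = 254.71 + (-109) = 145.71 mireds.
T_out = 10⁶/145.71 = 6862.8 K → 6850 K.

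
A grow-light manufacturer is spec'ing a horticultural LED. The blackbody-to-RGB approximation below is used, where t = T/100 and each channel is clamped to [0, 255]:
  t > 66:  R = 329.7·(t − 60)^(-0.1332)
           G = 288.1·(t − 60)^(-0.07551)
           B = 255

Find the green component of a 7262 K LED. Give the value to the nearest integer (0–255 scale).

t = 7262/100 = 72.62; the t > 66 branch applies.
G = 288.1·(72.62 − 60)^(-0.07551) = 288.1·12.62^(-0.07551) = 288.1·0.82577 = 237.904.
Rounded: 238.

238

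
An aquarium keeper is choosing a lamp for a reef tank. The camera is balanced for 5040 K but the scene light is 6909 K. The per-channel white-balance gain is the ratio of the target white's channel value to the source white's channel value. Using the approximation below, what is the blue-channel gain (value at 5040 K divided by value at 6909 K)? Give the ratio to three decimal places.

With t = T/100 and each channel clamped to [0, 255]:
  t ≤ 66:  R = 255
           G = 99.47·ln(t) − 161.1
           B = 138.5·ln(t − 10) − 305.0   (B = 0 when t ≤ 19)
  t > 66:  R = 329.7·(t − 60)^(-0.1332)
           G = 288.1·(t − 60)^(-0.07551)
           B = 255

At 6909 K (t = 69.09):
  B = 255 by definition for t > 66.
At 5040 K (t = 50.4):
  B = 138.5·ln(50.4 − 10) − 305.0 = 138.5·ln 40.4 − 305.0 = 138.5·3.6988 − 305.0 = 207.288.
Gain = 207.288 / 255.000 = 0.8129 → 0.813.

0.813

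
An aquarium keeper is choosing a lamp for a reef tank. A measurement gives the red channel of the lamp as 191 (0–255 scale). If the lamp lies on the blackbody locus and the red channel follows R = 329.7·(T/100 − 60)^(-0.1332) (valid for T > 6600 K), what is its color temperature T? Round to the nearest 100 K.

12000 K

(t − 60)^(-0.1332) = 191/329.7 = 0.57931.
t − 60 = 0.57931^(1/-0.1332) = 0.57931^(-7.508) = 60.245, so t = 120.245.
T = 100·t = 12025 K → 12000 K to the nearest 100 K.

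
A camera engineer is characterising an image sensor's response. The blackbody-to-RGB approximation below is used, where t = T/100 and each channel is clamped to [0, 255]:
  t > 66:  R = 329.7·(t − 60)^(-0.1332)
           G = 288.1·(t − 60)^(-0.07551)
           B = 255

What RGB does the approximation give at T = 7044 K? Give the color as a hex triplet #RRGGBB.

t = 7044/100 = 70.44; the t > 66 branch applies.
R = 329.7·(70.44 − 60)^(-0.1332) = 329.7·10.44^(-0.1332) = 329.7·0.73166 = 241.228.
G = 288.1·(70.44 − 60)^(-0.07551) = 288.1·10.44^(-0.07551) = 288.1·0.83768 = 241.335.
B = 255 by definition for t > 66.
Rounded: (241, 241, 255).
In hex: #F1F1FF.

#F1F1FF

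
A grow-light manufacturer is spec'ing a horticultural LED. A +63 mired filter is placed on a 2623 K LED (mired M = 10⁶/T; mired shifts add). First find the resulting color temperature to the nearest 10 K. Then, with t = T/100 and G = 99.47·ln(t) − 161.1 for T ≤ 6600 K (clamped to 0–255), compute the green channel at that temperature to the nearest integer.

149

M_in = 10⁶/2623 = 381.24; M_out = 381.24 + (+63) = 444.24.
T_out = 10⁶/444.24 = 2251.0 K → 2250 K; t = 22.5.
G = 99.47·ln 22.5 − 161.1 = 99.47·3.1135 − 161.1 = 148.601.
Rounded: 149.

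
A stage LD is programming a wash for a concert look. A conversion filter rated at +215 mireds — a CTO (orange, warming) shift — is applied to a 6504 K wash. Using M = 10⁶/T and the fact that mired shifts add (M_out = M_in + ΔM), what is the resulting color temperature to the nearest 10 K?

2710 K

M_in = 10⁶/6504 = 153.75 mireds.
M_out = 153.75 + (+215) = 368.75 mireds.
T_out = 10⁶/368.75 = 2711.9 K → 2710 K.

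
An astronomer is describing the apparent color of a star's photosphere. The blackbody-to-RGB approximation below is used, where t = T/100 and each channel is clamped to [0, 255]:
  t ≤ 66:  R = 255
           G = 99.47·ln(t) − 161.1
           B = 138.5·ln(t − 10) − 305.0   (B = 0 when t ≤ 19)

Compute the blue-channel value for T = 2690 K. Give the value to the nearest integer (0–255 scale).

87

t = 2690/100 = 26.9; the t ≤ 66 branch applies.
B = 138.5·ln(26.9 − 10) − 305.0 = 138.5·ln 16.9 − 305.0 = 138.5·2.8273 − 305.0 = 86.583.
Rounded: 87.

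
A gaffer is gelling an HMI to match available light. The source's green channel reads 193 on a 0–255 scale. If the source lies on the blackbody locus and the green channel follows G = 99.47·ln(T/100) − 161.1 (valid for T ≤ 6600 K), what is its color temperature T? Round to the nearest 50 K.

ln t = (193 + 161.1) / 99.47 = 3.5599.
t = e^3.5599 = 35.159.
T = 100·t = 3516 K → 3500 K to the nearest 50 K.

3500 K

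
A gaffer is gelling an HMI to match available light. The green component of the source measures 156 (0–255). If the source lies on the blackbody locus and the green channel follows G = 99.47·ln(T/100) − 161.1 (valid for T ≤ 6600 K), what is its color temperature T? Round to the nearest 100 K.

2400 K

ln t = (156 + 161.1) / 99.47 = 3.1879.
t = e^3.1879 = 24.237.
T = 100·t = 2424 K → 2400 K to the nearest 100 K.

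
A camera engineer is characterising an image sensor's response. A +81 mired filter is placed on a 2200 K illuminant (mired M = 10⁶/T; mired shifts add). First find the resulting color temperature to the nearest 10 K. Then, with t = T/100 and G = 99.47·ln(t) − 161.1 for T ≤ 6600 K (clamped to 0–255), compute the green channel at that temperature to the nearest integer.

M_in = 10⁶/2200 = 454.55; M_out = 454.55 + (+81) = 535.55.
T_out = 10⁶/535.55 = 1867.3 K → 1870 K; t = 18.7.
G = 99.47·ln 18.7 − 161.1 = 99.47·2.9285 − 161.1 = 130.200.
Rounded: 130.

130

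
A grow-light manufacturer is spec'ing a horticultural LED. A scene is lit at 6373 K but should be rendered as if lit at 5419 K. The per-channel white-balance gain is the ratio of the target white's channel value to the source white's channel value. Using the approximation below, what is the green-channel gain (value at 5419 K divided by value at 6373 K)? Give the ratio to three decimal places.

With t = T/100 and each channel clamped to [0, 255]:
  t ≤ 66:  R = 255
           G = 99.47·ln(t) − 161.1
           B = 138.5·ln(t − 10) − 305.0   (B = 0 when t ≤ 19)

0.936

At 6373 K (t = 63.73):
  G = 99.47·ln 63.73 − 161.1 = 99.47·4.1547 − 161.1 = 252.164.
At 5419 K (t = 54.19):
  G = 99.47·ln 54.19 − 161.1 = 99.47·3.9925 − 161.1 = 236.034.
Gain = 236.034 / 252.164 = 0.9360 → 0.936.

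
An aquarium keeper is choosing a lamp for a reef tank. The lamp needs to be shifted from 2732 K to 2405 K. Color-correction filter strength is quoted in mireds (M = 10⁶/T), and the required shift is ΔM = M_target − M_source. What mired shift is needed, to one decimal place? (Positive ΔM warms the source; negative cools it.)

M_source = 10⁶/2732 = 366.032; M_target = 10⁶/2405 = 415.800.
ΔM = 415.800 − 366.032 = 49.768 → +49.8 mireds, a warming shift.

+49.8 mireds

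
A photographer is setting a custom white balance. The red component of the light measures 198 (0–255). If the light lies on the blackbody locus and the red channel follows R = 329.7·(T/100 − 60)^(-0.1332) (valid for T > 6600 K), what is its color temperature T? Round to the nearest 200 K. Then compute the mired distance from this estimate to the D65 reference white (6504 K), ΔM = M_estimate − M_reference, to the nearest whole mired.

(t − 60)^(-0.1332) = 198/329.7 = 0.60055.
t − 60 = 0.60055^(1/-0.1332) = 0.60055^(-7.508) = 45.980, so t = 105.980.
T = 100·t = 10598 K → 10600 K to the nearest 200 K.
M_estimate = 10⁶/10600 = 94.34; M_reference = 10⁶/6504 = 153.75.
ΔM = 94.34 − 153.75 = -59.41 → -59 mireds.

-59 mireds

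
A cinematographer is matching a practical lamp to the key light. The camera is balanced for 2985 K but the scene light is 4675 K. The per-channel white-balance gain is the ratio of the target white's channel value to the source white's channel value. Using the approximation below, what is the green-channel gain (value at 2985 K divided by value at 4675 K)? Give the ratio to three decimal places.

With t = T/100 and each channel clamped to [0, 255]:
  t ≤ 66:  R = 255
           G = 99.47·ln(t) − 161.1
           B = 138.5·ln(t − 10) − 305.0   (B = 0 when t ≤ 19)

At 4675 K (t = 46.75):
  G = 99.47·ln 46.75 − 161.1 = 99.47·3.8448 − 161.1 = 221.344.
At 2985 K (t = 29.85):
  G = 99.47·ln 29.85 − 161.1 = 99.47·3.3962 − 161.1 = 176.719.
Gain = 176.719 / 221.344 = 0.7984 → 0.798.

0.798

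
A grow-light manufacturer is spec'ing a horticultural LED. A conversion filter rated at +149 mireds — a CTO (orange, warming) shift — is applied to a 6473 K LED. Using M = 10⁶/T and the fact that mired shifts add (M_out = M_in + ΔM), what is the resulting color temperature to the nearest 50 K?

3300 K

M_in = 10⁶/6473 = 154.49 mireds.
M_out = 154.49 + (+149) = 303.49 mireds.
T_out = 10⁶/303.49 = 3295.0 K → 3300 K.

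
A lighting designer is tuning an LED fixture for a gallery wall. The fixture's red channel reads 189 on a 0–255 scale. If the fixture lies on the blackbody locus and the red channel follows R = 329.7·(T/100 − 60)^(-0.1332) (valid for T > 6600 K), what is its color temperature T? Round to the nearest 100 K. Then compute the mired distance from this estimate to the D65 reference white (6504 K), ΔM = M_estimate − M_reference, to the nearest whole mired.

(t − 60)^(-0.1332) = 189/329.7 = 0.57325.
t − 60 = 0.57325^(1/-0.1332) = 0.57325^(-7.508) = 65.199, so t = 125.199.
T = 100·t = 12520 K → 12500 K to the nearest 100 K.
M_estimate = 10⁶/12500 = 80.00; M_reference = 10⁶/6504 = 153.75.
ΔM = 80.00 − 153.75 = -73.75 → -74 mireds.

-74 mireds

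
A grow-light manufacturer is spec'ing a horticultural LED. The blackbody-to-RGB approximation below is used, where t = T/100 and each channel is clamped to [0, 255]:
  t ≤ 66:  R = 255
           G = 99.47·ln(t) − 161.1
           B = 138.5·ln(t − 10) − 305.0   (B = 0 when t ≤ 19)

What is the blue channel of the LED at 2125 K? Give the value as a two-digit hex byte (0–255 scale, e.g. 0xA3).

t = 2125/100 = 21.25; the t ≤ 66 branch applies.
B = 138.5·ln(21.25 − 10) − 305.0 = 138.5·ln 11.25 − 305.0 = 138.5·2.4204 − 305.0 = 30.221.
Rounded: 30; in hex, 0x1E.

0x1E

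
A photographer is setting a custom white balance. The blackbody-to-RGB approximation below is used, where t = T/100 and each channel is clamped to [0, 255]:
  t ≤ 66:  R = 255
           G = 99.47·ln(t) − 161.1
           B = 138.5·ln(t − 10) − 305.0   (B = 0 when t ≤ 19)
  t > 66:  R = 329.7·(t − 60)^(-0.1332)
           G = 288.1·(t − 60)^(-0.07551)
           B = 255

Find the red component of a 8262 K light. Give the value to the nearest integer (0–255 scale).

218

t = 8262/100 = 82.62; the t > 66 branch applies.
R = 329.7·(82.62 − 60)^(-0.1332) = 329.7·22.62^(-0.1332) = 329.7·0.66006 = 217.621.
Rounded: 218.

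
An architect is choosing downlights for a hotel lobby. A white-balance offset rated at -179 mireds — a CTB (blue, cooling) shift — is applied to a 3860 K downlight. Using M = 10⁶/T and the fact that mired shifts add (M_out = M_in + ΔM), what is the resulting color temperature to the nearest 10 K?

M_in = 10⁶/3860 = 259.07 mireds.
M_out = 259.07 + (-179) = 80.07 mireds.
T_out = 10⁶/80.07 = 12489.5 K → 12490 K.

12490 K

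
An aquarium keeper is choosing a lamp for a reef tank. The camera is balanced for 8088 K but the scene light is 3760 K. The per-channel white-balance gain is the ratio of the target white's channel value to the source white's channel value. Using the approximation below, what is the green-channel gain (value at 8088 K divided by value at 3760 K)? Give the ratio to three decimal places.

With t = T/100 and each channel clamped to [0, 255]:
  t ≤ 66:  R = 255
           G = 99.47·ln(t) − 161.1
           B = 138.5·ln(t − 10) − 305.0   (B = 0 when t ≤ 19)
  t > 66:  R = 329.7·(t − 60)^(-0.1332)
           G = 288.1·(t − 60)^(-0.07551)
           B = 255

At 3760 K (t = 37.6):
  G = 99.47·ln 37.6 − 161.1 = 99.47·3.6270 − 161.1 = 199.678.
At 8088 K (t = 80.88):
  G = 288.1·(80.88 − 60)^(-0.07551) = 288.1·20.88^(-0.07551) = 288.1·0.79496 = 229.029.
Gain = 229.029 / 199.678 = 1.1470 → 1.147.

1.147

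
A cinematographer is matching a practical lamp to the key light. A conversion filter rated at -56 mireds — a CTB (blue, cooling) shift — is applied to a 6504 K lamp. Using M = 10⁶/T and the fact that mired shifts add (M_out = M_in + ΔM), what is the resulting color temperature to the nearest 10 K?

10230 K

M_in = 10⁶/6504 = 153.75 mireds.
M_out = 153.75 + (-56) = 97.75 mireds.
T_out = 10⁶/97.75 = 10230.0 K → 10230 K.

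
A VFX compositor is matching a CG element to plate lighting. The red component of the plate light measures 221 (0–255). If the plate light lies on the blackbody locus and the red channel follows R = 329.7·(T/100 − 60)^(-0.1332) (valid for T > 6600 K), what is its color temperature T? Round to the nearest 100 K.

8000 K

(t − 60)^(-0.1332) = 221/329.7 = 0.67031.
t − 60 = 0.67031^(1/-0.1332) = 0.67031^(-7.508) = 20.149, so t = 80.149.
T = 100·t = 8015 K → 8000 K to the nearest 100 K.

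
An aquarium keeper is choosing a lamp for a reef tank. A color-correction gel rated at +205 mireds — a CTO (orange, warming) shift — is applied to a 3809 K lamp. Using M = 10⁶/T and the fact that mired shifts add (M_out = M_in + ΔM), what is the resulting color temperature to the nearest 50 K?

M_in = 10⁶/3809 = 262.54 mireds.
M_out = 262.54 + (+205) = 467.54 mireds.
T_out = 10⁶/467.54 = 2138.9 K → 2150 K.

2150 K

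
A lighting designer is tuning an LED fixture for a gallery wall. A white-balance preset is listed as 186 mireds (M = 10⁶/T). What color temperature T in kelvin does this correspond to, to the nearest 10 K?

T = 10⁶ / 186 = 5376.34 K → 5380 K.

5380 K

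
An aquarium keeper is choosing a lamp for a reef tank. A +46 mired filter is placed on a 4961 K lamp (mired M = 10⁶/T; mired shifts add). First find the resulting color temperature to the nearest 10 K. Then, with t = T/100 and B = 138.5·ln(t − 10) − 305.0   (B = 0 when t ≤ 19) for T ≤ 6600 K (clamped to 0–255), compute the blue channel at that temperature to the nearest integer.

M_in = 10⁶/4961 = 201.57; M_out = 201.57 + (+46) = 247.57.
T_out = 10⁶/247.57 = 4039.2 K → 4040 K; t = 40.4.
B = 138.5·ln(40.4 − 10) − 305.0 = 138.5·ln 30.4 − 305.0 = 138.5·3.4144 − 305.0 = 167.900.
Rounded: 168.

168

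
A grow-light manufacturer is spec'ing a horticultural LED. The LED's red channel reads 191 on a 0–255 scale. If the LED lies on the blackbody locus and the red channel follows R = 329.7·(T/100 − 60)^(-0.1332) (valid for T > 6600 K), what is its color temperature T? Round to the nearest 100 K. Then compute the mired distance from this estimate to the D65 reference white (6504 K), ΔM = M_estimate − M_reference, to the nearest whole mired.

-70 mireds

(t − 60)^(-0.1332) = 191/329.7 = 0.57931.
t − 60 = 0.57931^(1/-0.1332) = 0.57931^(-7.508) = 60.245, so t = 120.245.
T = 100·t = 12025 K → 12000 K to the nearest 100 K.
M_estimate = 10⁶/12000 = 83.33; M_reference = 10⁶/6504 = 153.75.
ΔM = 83.33 − 153.75 = -70.42 → -70 mireds.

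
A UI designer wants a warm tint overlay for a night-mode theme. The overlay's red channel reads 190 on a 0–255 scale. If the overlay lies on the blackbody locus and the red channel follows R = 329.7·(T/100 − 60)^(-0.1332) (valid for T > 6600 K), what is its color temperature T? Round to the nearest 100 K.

12300 K

(t − 60)^(-0.1332) = 190/329.7 = 0.57628.
t − 60 = 0.57628^(1/-0.1332) = 0.57628^(-7.508) = 62.667, so t = 122.667.
T = 100·t = 12267 K → 12300 K to the nearest 100 K.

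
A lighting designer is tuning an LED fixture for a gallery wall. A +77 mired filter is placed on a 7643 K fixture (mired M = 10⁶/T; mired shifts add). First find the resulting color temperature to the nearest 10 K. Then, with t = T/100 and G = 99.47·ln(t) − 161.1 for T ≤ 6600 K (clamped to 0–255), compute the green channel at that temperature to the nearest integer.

224

M_in = 10⁶/7643 = 130.84; M_out = 130.84 + (+77) = 207.84.
T_out = 10⁶/207.84 = 4811.4 K → 4810 K; t = 48.1.
G = 99.47·ln 48.1 − 161.1 = 99.47·3.8733 − 161.1 = 224.175.
Rounded: 224.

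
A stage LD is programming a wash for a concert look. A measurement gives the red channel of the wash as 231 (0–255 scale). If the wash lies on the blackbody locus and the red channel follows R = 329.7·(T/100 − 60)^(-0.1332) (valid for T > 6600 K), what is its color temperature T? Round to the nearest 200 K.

7400 K

(t − 60)^(-0.1332) = 231/329.7 = 0.70064.
t − 60 = 0.70064^(1/-0.1332) = 0.70064^(-7.508) = 14.453, so t = 74.453.
T = 100·t = 7445 K → 7400 K to the nearest 200 K.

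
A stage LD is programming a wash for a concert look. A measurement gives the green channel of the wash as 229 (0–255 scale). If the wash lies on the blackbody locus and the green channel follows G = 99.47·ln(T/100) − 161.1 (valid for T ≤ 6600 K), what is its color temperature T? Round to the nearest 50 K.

5050 K

ln t = (229 + 161.1) / 99.47 = 3.9218.
t = e^3.9218 = 50.491.
T = 100·t = 5049 K → 5050 K to the nearest 50 K.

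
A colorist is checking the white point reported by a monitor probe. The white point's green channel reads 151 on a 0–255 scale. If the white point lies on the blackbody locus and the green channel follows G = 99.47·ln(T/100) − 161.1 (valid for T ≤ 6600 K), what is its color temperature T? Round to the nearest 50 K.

2300 K

ln t = (151 + 161.1) / 99.47 = 3.1376.
t = e^3.1376 = 23.049.
T = 100·t = 2305 K → 2300 K to the nearest 50 K.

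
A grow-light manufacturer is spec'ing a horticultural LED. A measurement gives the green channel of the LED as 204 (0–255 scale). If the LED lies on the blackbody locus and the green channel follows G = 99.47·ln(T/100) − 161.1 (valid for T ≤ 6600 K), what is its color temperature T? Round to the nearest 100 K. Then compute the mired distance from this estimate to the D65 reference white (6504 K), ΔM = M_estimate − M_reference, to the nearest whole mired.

ln t = (204 + 161.1) / 99.47 = 3.6705.
t = e^3.6705 = 39.270.
T = 100·t = 3927 K → 3900 K to the nearest 100 K.
M_estimate = 10⁶/3900 = 256.41; M_reference = 10⁶/6504 = 153.75.
ΔM = 256.41 − 153.75 = 102.66 → +103 mireds.

+103 mireds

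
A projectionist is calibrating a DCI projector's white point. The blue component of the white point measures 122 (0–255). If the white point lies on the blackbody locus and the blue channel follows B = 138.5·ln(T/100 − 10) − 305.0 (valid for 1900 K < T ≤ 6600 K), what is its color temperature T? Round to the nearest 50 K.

ln(t − 10) = (122 + 305.0) / 138.5 = 3.0830.
t − 10 = e^3.0830 = 21.824, so t = 31.824.
T = 100·t = 3182 K → 3200 K to the nearest 50 K.

3200 K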